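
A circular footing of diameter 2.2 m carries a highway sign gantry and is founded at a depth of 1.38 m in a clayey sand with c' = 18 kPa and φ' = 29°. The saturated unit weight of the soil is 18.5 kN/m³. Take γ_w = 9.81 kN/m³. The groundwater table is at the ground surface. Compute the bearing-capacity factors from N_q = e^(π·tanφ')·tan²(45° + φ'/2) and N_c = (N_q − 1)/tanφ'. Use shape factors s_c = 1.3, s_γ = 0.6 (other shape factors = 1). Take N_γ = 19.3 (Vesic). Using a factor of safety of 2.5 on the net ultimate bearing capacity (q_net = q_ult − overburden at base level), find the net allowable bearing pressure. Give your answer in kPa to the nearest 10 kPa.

q_all(net) ≈ 380 kPa

N_q = e^(π·tan29°)·tan²(59.5°) = 16.44; N_c = (N_q − 1)/tanφ' = 27.86.
γ' = 18.5 − 9.81 = 8.69 kN/m³ (submerged throughout). q = 8.69 × 1.38 = 11.992 kPa; the same γ' applies in the ½γBN_γ term.
c·N_c·s_c = 18 × 27.86 × 1.3 = 651.93 kPa
q·N_q = 11.992 × 16.443 = 197.19 kPa
0.5·γ·B·N_γ·s_γ = 0.5 × 8.69 × 2.2 × 19.3 × 0.6 = 110.69 kPa
q_ult = 651.93 + 197.19 + 110.69 = 959.82 kPa.
q_net = 959.82 − 11.992 = 947.83 kPa.
q_all(net) = 947.83 / 2.5 = 379.13 kPa.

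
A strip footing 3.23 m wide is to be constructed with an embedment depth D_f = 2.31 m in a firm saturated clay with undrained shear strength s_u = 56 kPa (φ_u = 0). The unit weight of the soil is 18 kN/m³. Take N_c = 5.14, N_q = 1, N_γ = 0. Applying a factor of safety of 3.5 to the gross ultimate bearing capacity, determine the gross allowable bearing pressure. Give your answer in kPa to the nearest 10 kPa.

q_all ≈ 90 kPa

Overburden at base level: q = 18 × 2.31 = 41.58 kPa.
Cohesion term c·N_c = 56 × 5.14 = 287.84 kPa; surcharge term q·N_q = 41.58 × 1 = 41.58 kPa.
q_ult = 287.84 + 41.58 = 329.42 kPa.
q_all = q_ult / FS = 329.42 / 3.5 = 94.12 kPa.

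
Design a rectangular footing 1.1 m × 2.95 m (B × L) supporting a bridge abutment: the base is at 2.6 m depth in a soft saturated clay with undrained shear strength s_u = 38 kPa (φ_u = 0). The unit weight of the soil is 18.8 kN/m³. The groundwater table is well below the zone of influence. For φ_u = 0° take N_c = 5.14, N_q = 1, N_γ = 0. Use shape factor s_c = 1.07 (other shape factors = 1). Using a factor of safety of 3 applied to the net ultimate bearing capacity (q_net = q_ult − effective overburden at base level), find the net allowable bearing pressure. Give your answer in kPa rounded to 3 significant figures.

q_all(net) ≈ 69.7 kPa

Effective surcharge at the founding depth q = γ·D_f = 18.8 × 2.6 = 48.88 kPa.
q_ult = c·N_c·s_c + q·N_q
     = 38 × 5.14 × 1.07 + 48.88 × 1
     = 208.99 + 48.88 = 257.87 kPa.
Net ultimate: q_net = 257.87 − 48.88 = 208.99 kPa.
q_all(net) = 208.99 / 3 = 69.664 kPa.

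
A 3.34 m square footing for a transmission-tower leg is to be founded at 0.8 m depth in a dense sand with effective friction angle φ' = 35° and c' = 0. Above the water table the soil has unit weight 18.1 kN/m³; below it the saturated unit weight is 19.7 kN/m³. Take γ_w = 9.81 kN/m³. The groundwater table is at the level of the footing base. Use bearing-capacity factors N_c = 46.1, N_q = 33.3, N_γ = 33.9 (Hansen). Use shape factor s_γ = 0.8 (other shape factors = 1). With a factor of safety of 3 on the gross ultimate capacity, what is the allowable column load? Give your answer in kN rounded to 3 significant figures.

Overburden at base level: q = 18.1 × 0.8 = 14.48 kPa.
Below the base the soil is submerged, so the ½γBN_γ term uses γ' = 19.7 − 9.81 = 9.89 kN/m³.
Surcharge term q·N_q = 14.48 × 33.3 = 482.18 kPa; self-weight term 0.5·γ·B·N_γ·s_γ = 0.5 × 9.89 × 3.34 × 33.9 × 0.8 = 447.92 kPa.
q_ult = 482.18 + 447.92 = 930.11 kPa.
Gross allowable pressure q_all = 930.11 / 3 = 310.04 kPa.
Footing area = 11.1556 m², so allowable column load = 310.04 × 11.1556 = 3458.6 kN.

P_all ≈ 3460 kN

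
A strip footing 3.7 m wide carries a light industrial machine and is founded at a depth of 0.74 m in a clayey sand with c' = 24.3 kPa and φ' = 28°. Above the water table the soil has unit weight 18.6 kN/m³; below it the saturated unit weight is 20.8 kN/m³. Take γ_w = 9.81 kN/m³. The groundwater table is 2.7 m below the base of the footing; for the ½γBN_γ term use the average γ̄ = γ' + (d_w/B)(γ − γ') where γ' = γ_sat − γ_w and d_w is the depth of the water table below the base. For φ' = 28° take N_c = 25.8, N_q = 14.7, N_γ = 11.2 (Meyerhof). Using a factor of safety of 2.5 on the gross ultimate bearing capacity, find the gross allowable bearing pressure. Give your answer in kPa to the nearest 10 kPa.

q_all ≈ 470 kPa

Effective surcharge at the founding depth q = γ·D_f = 18.6 × 0.74 = 13.764 kPa.
With d_w = 2.7 m < B, γ̄ = 10.99 + (2.7/3.7) × (18.6 − 10.99) = 16.543 kN/m³.
q_ult = c·N_c + q·N_q + 0.5·γ·B·N_γ
     = 24.3 × 25.8 + 13.764 × 14.7 + 0.5 × 16.543 × 3.7 × 11.2
     = 626.94 + 202.33 + 342.78 = 1172 kPa.
q_all = 1172 / 2.5 = 468.82 kPa.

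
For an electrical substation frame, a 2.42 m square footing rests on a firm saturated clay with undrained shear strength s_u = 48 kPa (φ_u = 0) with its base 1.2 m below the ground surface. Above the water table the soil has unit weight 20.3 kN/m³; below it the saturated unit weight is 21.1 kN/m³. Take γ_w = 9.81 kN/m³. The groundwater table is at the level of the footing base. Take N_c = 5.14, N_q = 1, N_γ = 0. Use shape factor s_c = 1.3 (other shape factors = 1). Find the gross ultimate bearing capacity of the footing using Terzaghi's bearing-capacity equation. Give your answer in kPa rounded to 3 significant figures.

Effective surcharge at the founding depth q = γ·D_f = 20.3 × 1.2 = 24.36 kPa.
q_ult = c·N_c·s_c + q·N_q
     = 48 × 5.14 × 1.3 + 24.36 × 1
     = 320.74 + 24.36 = 345.1 kPa.

q_ult ≈ 345 kPa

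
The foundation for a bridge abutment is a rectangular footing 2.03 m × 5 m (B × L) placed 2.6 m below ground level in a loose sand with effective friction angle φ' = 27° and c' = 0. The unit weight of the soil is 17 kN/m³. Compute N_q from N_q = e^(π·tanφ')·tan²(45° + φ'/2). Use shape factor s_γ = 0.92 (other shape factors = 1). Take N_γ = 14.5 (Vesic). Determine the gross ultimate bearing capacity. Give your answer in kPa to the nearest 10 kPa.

tan27° = 0.5095, so N_q = e^(π×0.5095)·tan²(58.5°) = 4.957 × 2.663 = 13.2.
Effective surcharge at the founding depth q = γ·D_f = 17 × 2.6 = 44.2 kPa.
q_ult = q·N_q + 0.5·γ·B·N_γ·s_γ
     = 44.2 × 13.199 + 0.5 × 17 × 2.03 × 14.5 × 0.92
     = 583.4 + 230.18 = 813.58 kPa.

q_ult ≈ 810 kPa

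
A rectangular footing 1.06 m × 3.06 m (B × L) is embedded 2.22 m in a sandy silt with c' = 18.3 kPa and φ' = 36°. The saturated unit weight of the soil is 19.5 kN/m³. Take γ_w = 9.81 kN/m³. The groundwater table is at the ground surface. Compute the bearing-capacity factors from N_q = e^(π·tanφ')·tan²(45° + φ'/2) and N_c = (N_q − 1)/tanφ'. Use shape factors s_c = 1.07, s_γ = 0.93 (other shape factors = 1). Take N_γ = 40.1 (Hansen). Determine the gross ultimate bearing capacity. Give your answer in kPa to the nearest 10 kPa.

q_ult ≈ 1990 kPa

tan36° = 0.7265, so N_q = e^(π×0.7265)·tan²(63°) = 9.801 × 3.852 = 37.75.
N_c = (37.75 − 1)/tan36° = 50.59.
Water table at ground surface, so effective unit weight γ' = 19.5 − 9.81 = 9.69 kN/m³ is used throughout; overburden q = 9.69 × 2.22 = 21.512 kPa; the same γ' applies in the ½γBN_γ term.
Cohesion term c·N_c·s_c = 18.3 × 50.585 × 1.07 = 990.51 kPa; surcharge term q·N_q = 21.512 × 37.752 = 812.12 kPa; self-weight term 0.5·γ·B·N_γ·s_γ = 0.5 × 9.69 × 1.06 × 40.1 × 0.93 = 191.53 kPa.
q_ult = 990.51 + 812.12 + 191.53 = 1994.2 kPa.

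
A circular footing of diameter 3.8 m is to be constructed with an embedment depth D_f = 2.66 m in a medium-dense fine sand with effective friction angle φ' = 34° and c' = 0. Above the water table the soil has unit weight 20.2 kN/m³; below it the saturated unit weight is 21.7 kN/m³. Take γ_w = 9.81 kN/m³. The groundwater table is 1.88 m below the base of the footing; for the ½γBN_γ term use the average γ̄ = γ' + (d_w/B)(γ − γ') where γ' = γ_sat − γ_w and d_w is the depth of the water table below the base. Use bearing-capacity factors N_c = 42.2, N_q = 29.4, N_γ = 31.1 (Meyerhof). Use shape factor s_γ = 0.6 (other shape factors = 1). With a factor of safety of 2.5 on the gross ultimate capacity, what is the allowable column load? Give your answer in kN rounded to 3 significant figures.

q = γ·D_f = 20.2 × 2.66 = 53.732 kPa.
γ' = 11.89 kN/m³; averaging over the depth B below the base, γ̄ = γ' + (d_w/B)(γ − γ') = 16.001 kN/m³.
q·N_q = 53.732 × 29.4 = 1579.7 kPa
0.5·γ·B·N_γ·s_γ = 0.5 × 16.001 × 3.8 × 31.1 × 0.6 = 567.31 kPa
q_ult = 1579.7 + 567.31 = 2147 kPa.
Gross allowable pressure q_all = 2147 / 2.5 = 858.81 kPa.
Footing area = 11.3411 m², so allowable column load = 858.81 × 11.3411 = 9739.9 kN.

P_all ≈ 9740 kN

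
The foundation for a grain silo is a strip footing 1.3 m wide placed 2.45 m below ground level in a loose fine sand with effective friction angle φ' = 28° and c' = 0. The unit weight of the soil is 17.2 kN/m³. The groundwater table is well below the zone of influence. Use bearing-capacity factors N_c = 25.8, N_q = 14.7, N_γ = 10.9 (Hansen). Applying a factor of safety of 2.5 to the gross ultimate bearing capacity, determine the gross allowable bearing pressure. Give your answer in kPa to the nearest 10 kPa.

Overburden at base level: q = 17.2 × 2.45 = 42.14 kPa.
Surcharge term q·N_q = 42.14 × 14.7 = 619.46 kPa; self-weight term 0.5·γ·B·N_γ = 0.5 × 17.2 × 1.3 × 10.9 = 121.86 kPa.
q_ult = 619.46 + 121.86 = 741.32 kPa.
q_all = q_ult / FS = 741.32 / 2.5 = 296.53 kPa.

q_all ≈ 300 kPa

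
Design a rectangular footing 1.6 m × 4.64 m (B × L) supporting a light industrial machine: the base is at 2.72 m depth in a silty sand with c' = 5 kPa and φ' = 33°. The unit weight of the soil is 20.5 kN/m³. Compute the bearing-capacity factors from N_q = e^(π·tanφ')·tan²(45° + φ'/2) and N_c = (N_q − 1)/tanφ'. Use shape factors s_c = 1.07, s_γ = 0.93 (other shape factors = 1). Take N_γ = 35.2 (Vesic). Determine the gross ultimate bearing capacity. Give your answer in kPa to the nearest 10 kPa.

q_ult ≈ 2200 kPa

tan33° = 0.6494, so N_q = e^(π×0.6494)·tan²(61.5°) = 7.692 × 3.392 = 26.09.
N_c = (26.09 − 1)/tan33° = 38.64.
Effective surcharge at the founding depth q = γ·D_f = 20.5 × 2.72 = 55.76 kPa.
q_ult = c·N_c·s_c + q·N_q + 0.5·γ·B·N_γ·s_γ
     = 5 × 38.638 × 1.07 + 55.76 × 26.092 + 0.5 × 20.5 × 1.6 × 35.2 × 0.93
     = 206.71 + 1454.9 + 536.87 = 2198.5 kPa.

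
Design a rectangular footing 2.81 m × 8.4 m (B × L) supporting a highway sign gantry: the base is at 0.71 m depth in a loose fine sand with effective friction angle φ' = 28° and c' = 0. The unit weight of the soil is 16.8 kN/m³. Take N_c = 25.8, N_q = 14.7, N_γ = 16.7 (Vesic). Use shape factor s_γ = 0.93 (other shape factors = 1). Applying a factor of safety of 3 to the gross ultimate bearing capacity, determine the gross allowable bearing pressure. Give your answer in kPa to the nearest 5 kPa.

q = γ·D_f = 16.8 × 0.71 = 11.928 kPa.
q·N_q = 11.928 × 14.7 = 175.34 kPa
0.5·γ·B·N_γ·s_γ = 0.5 × 16.8 × 2.81 × 16.7 × 0.93 = 366.59 kPa
q_ult = 175.34 + 366.59 = 541.94 kPa.
q_all = q_ult / FS = 541.94 / 3 = 180.65 kPa.

q_all ≈ 180 kPa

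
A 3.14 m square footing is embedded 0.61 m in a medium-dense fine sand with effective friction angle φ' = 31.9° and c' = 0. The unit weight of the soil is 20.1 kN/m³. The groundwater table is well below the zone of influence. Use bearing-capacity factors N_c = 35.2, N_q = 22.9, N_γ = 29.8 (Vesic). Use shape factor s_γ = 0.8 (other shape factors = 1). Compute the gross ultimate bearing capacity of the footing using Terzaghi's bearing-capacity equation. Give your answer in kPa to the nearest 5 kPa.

q = γ·D_f = 20.1 × 0.61 = 12.261 kPa.
q·N_q = 12.261 × 22.9 = 280.78 kPa
0.5·γ·B·N_γ·s_γ = 0.5 × 20.1 × 3.14 × 29.8 × 0.8 = 752.32 kPa
q_ult = 280.78 + 752.32 = 1033.1 kPa.

q_ult ≈ 1035 kPa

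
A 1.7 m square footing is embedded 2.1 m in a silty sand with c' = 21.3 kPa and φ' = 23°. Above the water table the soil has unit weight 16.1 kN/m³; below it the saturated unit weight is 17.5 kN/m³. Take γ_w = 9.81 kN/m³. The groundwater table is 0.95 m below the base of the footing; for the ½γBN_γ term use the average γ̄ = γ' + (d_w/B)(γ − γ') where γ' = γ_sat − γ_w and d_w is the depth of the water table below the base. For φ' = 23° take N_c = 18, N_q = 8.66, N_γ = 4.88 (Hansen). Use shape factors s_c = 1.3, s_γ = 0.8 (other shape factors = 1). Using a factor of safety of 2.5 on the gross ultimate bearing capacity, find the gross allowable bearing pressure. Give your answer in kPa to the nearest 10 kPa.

q_all ≈ 330 kPa

Effective surcharge at the founding depth q = γ·D_f = 16.1 × 2.1 = 33.81 kPa.
With d_w = 0.95 m < B, γ̄ = 7.69 + (0.95/1.7) × (16.1 − 7.69) = 12.39 kN/m³.
q_ult = c·N_c·s_c + q·N_q + 0.5·γ·B·N_γ·s_γ
     = 21.3 × 18 × 1.3 + 33.81 × 8.66 + 0.5 × 12.39 × 1.7 × 4.88 × 0.8
     = 498.42 + 292.79 + 41.114 = 832.33 kPa.
q_all = 832.33 / 2.5 = 332.93 kPa.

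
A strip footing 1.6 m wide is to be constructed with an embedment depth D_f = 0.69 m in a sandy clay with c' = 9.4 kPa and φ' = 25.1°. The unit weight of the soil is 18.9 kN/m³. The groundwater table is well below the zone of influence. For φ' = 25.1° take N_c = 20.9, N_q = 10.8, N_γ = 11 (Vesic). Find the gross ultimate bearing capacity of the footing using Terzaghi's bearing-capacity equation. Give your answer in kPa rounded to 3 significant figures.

q = γ·D_f = 18.9 × 0.69 = 13.041 kPa.
c·N_c = 9.4 × 20.9 = 196.46 kPa
q·N_q = 13.041 × 10.8 = 140.84 kPa
0.5·γ·B·N_γ = 0.5 × 18.9 × 1.6 × 11 = 166.32 kPa
q_ult = 196.46 + 140.84 + 166.32 = 503.62 kPa.

q_ult ≈ 504 kPa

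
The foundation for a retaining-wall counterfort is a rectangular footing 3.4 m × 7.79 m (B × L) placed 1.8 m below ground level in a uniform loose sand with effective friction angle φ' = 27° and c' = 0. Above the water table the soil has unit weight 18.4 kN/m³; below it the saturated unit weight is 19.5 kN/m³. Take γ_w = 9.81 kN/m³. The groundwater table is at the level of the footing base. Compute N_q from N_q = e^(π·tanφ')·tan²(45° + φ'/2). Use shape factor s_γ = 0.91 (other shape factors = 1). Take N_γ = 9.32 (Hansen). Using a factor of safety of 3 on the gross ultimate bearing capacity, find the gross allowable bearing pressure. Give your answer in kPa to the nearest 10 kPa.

N_q = e^(π·tan27°)·tan²(58.5°) = 13.2.
q = γ·D_f = 18.4 × 1.8 = 33.12 kPa.
For the ½γBN_γ term take γ' = 19.5 − 9.81 = 9.69 kN/m³ (soil below base is submerged).
q·N_q = 33.12 × 13.199 = 437.16 kPa
0.5·γ·B·N_γ·s_γ = 0.5 × 9.69 × 3.4 × 9.32 × 0.91 = 139.71 kPa
q_ult = 437.16 + 139.71 = 576.87 kPa.
q_all = 576.87 / 3 = 192.29 kPa.

q_all ≈ 190 kPa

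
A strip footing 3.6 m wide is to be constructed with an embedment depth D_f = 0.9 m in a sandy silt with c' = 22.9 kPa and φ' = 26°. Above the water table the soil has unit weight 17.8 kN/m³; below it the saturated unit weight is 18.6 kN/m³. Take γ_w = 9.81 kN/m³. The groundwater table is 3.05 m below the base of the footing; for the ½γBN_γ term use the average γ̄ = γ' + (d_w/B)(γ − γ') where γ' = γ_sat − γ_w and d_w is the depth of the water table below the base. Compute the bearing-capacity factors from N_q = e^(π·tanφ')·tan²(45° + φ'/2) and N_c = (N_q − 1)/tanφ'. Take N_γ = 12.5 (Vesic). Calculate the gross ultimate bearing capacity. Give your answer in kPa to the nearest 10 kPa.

q_ult ≈ 1070 kPa

tan26° = 0.4877, so N_q = e^(π×0.4877)·tan²(58°) = 4.629 × 2.561 = 11.85.
N_c = (11.85 − 1)/tan26° = 22.25.
Effective surcharge at the founding depth q = γ·D_f = 17.8 × 0.9 = 16.02 kPa.
With d_w = 3.05 m < B, γ̄ = 8.79 + (3.05/3.6) × (17.8 − 8.79) = 16.423 kN/m³.
q_ult = c·N_c + q·N_q + 0.5·γ·B·N_γ
     = 22.9 × 22.254 + 16.02 × 11.854 + 0.5 × 16.423 × 3.6 × 12.5
     = 509.63 + 189.9 + 369.53 = 1069.1 kPa.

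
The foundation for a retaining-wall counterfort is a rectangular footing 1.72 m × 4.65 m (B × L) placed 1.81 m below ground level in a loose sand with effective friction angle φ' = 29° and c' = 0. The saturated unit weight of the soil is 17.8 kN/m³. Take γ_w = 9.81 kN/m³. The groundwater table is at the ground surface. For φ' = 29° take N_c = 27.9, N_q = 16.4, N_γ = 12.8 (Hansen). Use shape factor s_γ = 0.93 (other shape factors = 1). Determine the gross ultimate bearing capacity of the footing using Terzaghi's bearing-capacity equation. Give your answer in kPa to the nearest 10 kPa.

q_ult ≈ 320 kPa

Water table at ground surface, so effective unit weight γ' = 17.8 − 9.81 = 7.99 kN/m³ is used throughout; overburden q = 7.99 × 1.81 = 14.462 kPa; the same γ' applies in the ½γBN_γ term.
Surcharge term q·N_q = 14.462 × 16.4 = 237.18 kPa; self-weight term 0.5·γ·B·N_γ·s_γ = 0.5 × 7.99 × 1.72 × 12.8 × 0.93 = 81.797 kPa.
q_ult = 237.18 + 81.797 = 318.97 kPa.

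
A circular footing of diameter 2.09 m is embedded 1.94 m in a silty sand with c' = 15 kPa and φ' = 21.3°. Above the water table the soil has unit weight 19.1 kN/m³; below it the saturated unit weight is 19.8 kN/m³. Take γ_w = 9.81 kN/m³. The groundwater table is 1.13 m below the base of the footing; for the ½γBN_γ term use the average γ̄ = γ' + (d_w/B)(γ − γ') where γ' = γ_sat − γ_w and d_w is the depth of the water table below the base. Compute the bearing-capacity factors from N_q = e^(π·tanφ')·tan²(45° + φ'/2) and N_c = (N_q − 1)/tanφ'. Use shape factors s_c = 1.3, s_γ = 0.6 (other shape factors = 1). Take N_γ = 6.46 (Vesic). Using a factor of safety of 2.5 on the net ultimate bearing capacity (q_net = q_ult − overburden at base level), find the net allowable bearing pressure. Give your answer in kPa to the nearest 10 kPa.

N_q = e^(π·tan21.3°)·tan²(55.65°) = 7.29; N_c = (N_q − 1)/tanφ' = 16.13.
Effective surcharge at the founding depth q = γ·D_f = 19.1 × 1.94 = 37.054 kPa.
With d_w = 1.13 m < B, γ̄ = 9.99 + (1.13/2.09) × (19.1 − 9.99) = 14.916 kN/m³.
q_ult = c·N_c·s_c + q·N_q + 0.5·γ·B·N_γ·s_γ
     = 15 × 16.126 × 1.3 + 37.054 × 7.2871 + 0.5 × 14.916 × 2.09 × 6.46 × 0.6
     = 314.45 + 270.02 + 60.414 = 644.88 kPa.
q_net = 644.88 − 37.054 = 607.83 kPa.
q_all(net) = 607.83 / 2.5 = 243.13 kPa.

q_all(net) ≈ 240 kPa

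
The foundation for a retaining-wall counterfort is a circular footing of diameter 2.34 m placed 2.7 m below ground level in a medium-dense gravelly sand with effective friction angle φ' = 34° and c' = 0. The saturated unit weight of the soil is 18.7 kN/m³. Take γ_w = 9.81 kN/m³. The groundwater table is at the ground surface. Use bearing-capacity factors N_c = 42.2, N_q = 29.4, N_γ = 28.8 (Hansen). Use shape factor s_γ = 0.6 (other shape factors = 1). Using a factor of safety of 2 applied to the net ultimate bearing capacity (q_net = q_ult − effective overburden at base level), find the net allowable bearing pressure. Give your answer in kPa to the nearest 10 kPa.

q_all(net) ≈ 430 kPa

With the water table at the surface the whole profile is submerged: γ' = 18.7 − 9.81 = 8.89 kN/m³, so q = γ'·D_f = 24.003 kPa; the same γ' applies in the ½γBN_γ term.
q_ult = q·N_q + 0.5·γ·B·N_γ·s_γ
     = 24.003 × 29.4 + 0.5 × 8.89 × 2.34 × 28.8 × 0.6
     = 705.69 + 179.73 = 885.42 kPa.
Net ultimate: q_net = 885.42 − 24.003 = 861.42 kPa.
q_all(net) = 861.42 / 2 = 430.71 kPa.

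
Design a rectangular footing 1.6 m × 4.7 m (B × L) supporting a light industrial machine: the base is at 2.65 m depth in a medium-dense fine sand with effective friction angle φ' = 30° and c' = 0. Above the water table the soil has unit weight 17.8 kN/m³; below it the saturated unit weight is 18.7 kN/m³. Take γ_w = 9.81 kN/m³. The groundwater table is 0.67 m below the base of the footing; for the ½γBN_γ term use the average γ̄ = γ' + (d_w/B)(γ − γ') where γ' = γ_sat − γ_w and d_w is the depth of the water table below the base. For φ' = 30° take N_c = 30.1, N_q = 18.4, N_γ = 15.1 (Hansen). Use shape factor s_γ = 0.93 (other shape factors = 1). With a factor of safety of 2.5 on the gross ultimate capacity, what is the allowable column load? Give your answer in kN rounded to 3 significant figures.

q = γ·D_f = 17.8 × 2.65 = 47.17 kPa.
γ' = 8.89 kN/m³; averaging over the depth B below the base, γ̄ = γ' + (d_w/B)(γ − γ') = 12.621 kN/m³.
q·N_q = 47.17 × 18.4 = 867.93 kPa
0.5·γ·B·N_γ·s_γ = 0.5 × 12.621 × 1.6 × 15.1 × 0.93 = 141.79 kPa
q_ult = 867.93 + 141.79 = 1009.7 kPa.
Gross allowable pressure q_all = 1009.7 / 2.5 = 403.89 kPa.
Footing area = 7.52 m², so allowable column load = 403.89 × 7.52 = 3037.2 kN.

P_all ≈ 3040 kN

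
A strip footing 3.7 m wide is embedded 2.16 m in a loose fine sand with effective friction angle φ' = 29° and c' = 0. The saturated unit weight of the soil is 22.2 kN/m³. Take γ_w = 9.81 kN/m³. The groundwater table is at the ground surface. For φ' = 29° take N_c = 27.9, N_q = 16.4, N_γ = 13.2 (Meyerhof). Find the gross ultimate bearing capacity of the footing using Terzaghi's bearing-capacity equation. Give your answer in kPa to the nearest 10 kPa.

q_ult ≈ 740 kPa

γ' = 22.2 − 9.81 = 12.39 kN/m³ (submerged throughout). q = 12.39 × 2.16 = 26.762 kPa; the same γ' applies in the ½γBN_γ term.
q·N_q = 26.762 × 16.4 = 438.9 kPa
0.5·γ·B·N_γ = 0.5 × 12.39 × 3.7 × 13.2 = 302.56 kPa
q_ult = 438.9 + 302.56 = 741.47 kPa.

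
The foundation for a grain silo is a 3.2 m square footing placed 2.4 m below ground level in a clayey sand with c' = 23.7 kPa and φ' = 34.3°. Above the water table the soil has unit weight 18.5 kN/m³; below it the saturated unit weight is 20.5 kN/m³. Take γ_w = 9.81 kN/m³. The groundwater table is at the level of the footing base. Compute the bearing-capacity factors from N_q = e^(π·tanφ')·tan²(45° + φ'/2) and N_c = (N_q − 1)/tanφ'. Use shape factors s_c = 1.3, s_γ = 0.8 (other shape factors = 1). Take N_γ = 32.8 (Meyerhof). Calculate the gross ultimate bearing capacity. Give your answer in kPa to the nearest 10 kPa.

tan34.3° = 0.6822, so N_q = e^(π×0.6822)·tan²(62.15°) = 8.525 × 3.582 = 30.54.
N_c = (30.54 − 1)/tan34.3° = 43.3.
q = γ·D_f = 18.5 × 2.4 = 44.4 kPa.
For the ½γBN_γ term take γ' = 20.5 − 9.81 = 10.69 kN/m³ (soil below base is submerged).
c·N_c·s_c = 23.7 × 43.303 × 1.3 = 1334.2 kPa
q·N_q = 44.4 × 30.539 = 1356 kPa
0.5·γ·B·N_γ·s_γ = 0.5 × 10.69 × 3.2 × 32.8 × 0.8 = 448.81 kPa
q_ult = 1334.2 + 1356 + 448.81 = 3138.9 kPa.

q_ult ≈ 3140 kPa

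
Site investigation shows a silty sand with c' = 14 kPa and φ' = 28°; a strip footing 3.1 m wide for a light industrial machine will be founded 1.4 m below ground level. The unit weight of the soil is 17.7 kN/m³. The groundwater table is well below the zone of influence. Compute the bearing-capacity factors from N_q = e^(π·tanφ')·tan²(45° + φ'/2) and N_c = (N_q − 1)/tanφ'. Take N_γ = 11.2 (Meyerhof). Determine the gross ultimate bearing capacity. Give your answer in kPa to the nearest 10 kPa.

q_ult ≈ 1030 kPa

tan28° = 0.5317, so N_q = e^(π×0.5317)·tan²(59°) = 5.314 × 2.77 = 14.72.
N_c = (14.72 − 1)/tan28° = 25.8.
Effective surcharge at the founding depth q = γ·D_f = 17.7 × 1.4 = 24.78 kPa.
q_ult = c·N_c + q·N_q + 0.5·γ·B·N_γ
     = 14 × 25.803 + 24.78 × 14.72 + 0.5 × 17.7 × 3.1 × 11.2
     = 361.25 + 364.76 + 307.27 = 1033.3 kPa.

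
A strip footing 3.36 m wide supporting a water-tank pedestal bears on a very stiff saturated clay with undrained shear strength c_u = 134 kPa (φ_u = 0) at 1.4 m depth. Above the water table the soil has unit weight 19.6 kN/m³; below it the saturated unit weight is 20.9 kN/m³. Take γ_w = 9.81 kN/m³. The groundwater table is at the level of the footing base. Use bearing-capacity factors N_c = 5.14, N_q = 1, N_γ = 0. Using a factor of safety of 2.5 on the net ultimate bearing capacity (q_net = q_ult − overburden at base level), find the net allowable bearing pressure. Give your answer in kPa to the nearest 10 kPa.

q_all(net) ≈ 280 kPa

Overburden at base level: q = 19.6 × 1.4 = 27.44 kPa.
Cohesion term c·N_c = 134 × 5.14 = 688.76 kPa; surcharge term q·N_q = 27.44 × 1 = 27.44 kPa.
q_ult = 688.76 + 27.44 = 716.2 kPa.
q_net = 716.2 − 27.44 = 688.76 kPa.
q_all(net) = 688.76 / 2.5 = 275.5 kPa.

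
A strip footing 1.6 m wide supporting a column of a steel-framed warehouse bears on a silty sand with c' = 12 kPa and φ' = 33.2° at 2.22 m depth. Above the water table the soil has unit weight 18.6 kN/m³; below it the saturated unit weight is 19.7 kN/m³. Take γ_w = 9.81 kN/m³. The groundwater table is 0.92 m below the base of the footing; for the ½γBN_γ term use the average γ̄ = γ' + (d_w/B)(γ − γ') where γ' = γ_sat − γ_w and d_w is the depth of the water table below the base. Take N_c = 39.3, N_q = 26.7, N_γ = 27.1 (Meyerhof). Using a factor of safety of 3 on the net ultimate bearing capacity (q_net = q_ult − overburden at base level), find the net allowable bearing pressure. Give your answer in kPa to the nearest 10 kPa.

Overburden at base level: q = 18.6 × 2.22 = 41.292 kPa.
The water table is 0.92 m below the base (< B = 1.6 m), so the ½γBN_γ term uses γ̄ = γ' + (d_w/B)(γ − γ') = 9.89 + (0.92/1.6)(18.6 − 9.89) = 14.898 kN/m³.
Cohesion term c·N_c = 12 × 39.3 = 471.6 kPa; surcharge term q·N_q = 41.292 × 26.7 = 1102.5 kPa; self-weight term 0.5·γ·B·N_γ = 0.5 × 14.898 × 1.6 × 27.1 = 322.99 kPa.
q_ult = 471.6 + 1102.5 + 322.99 = 1897.1 kPa.
q_net = 1897.1 − 41.292 = 1855.8 kPa.
q_all(net) = 1855.8 / 3 = 618.6 kPa.

q_all(net) ≈ 620 kPa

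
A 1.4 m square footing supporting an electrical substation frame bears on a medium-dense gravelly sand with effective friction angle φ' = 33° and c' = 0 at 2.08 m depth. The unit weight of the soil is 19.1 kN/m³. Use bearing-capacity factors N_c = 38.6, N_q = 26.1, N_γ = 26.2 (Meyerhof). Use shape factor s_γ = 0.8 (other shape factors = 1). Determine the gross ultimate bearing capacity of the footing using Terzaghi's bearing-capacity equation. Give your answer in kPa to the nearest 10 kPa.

Effective surcharge at the founding depth q = γ·D_f = 19.1 × 2.08 = 39.728 kPa.
q_ult = q·N_q + 0.5·γ·B·N_γ·s_γ
     = 39.728 × 26.1 + 0.5 × 19.1 × 1.4 × 26.2 × 0.8
     = 1036.9 + 280.24 = 1317.1 kPa.

q_ult ≈ 1320 kPa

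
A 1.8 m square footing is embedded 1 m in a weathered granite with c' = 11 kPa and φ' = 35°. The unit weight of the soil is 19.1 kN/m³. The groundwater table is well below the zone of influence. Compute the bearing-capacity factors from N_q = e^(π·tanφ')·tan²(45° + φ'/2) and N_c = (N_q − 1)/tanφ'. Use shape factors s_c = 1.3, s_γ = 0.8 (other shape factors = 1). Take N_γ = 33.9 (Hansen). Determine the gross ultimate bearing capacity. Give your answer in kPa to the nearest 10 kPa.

q_ult ≈ 1760 kPa

tan35° = 0.7002, so N_q = e^(π×0.7002)·tan²(62.5°) = 9.023 × 3.69 = 33.3.
N_c = (33.3 − 1)/tan35° = 46.12.
q = γ·D_f = 19.1 × 1 = 19.1 kPa.
c·N_c·s_c = 11 × 46.124 × 1.3 = 659.57 kPa
q·N_q = 19.1 × 33.296 = 635.96 kPa
0.5·γ·B·N_γ·s_γ = 0.5 × 19.1 × 1.8 × 33.9 × 0.8 = 466.19 kPa
q_ult = 659.57 + 635.96 + 466.19 = 1761.7 kPa.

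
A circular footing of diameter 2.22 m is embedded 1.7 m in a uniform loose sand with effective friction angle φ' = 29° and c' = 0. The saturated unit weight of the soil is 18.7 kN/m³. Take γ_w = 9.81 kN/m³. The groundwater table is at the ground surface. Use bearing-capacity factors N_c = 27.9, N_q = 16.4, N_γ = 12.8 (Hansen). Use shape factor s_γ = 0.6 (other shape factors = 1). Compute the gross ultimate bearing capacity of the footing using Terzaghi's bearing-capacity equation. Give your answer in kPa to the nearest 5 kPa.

γ' = 18.7 − 9.81 = 8.89 kN/m³ (submerged throughout). q = 8.89 × 1.7 = 15.113 kPa; the same γ' applies in the ½γBN_γ term.
q·N_q = 15.113 × 16.4 = 247.85 kPa
0.5·γ·B·N_γ·s_γ = 0.5 × 8.89 × 2.22 × 12.8 × 0.6 = 75.785 kPa
q_ult = 247.85 + 75.785 = 323.64 kPa.

q_ult ≈ 325 kPa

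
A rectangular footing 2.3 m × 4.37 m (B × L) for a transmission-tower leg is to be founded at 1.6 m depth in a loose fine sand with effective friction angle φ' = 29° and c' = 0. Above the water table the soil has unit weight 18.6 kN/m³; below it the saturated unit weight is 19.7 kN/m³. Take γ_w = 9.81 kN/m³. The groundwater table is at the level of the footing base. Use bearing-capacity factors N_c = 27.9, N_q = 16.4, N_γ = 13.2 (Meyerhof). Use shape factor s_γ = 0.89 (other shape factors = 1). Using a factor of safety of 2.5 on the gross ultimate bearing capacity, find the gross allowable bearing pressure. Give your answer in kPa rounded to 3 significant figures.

q = γ·D_f = 18.6 × 1.6 = 29.76 kPa.
For the ½γBN_γ term take γ' = 19.7 − 9.81 = 9.89 kN/m³ (soil below base is submerged).
q·N_q = 29.76 × 16.4 = 488.06 kPa
0.5·γ·B·N_γ·s_γ = 0.5 × 9.89 × 2.3 × 13.2 × 0.89 = 133.62 kPa
q_ult = 488.06 + 133.62 = 621.68 kPa.
q_all = 621.68 / 2.5 = 248.67 kPa.

q_all ≈ 249 kPa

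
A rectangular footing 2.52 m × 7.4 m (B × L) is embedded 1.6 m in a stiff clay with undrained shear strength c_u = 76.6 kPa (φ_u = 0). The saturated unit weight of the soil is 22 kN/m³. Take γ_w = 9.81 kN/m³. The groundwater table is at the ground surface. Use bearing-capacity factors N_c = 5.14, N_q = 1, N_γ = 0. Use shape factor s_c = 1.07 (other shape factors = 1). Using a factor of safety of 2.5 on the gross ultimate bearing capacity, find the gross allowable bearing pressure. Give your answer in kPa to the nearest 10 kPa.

Water table at ground surface, so effective unit weight γ' = 22 − 9.81 = 12.19 kN/m³ is used throughout; overburden q = 12.19 × 1.6 = 19.504 kPa.
Cohesion term c·N_c·s_c = 76.6 × 5.14 × 1.07 = 421.28 kPa; surcharge term q·N_q = 19.504 × 1 = 19.504 kPa.
q_ult = 421.28 + 19.504 = 440.79 kPa.
q_all = 440.79 / 2.5 = 176.32 kPa.

q_all ≈ 180 kPa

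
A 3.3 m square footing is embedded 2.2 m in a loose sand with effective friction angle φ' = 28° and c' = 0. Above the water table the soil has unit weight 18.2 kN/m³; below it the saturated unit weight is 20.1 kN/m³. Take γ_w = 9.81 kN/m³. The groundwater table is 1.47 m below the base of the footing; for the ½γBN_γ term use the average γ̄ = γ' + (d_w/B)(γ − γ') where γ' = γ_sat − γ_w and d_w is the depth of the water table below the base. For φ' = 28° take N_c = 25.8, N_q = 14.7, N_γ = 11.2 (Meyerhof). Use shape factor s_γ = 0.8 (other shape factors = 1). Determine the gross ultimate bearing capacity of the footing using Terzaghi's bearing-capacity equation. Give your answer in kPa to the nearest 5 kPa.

q_ult ≈ 795 kPa

Effective surcharge at the founding depth q = γ·D_f = 18.2 × 2.2 = 40.04 kPa.
With d_w = 1.47 m < B, γ̄ = 10.29 + (1.47/3.3) × (18.2 − 10.29) = 13.814 kN/m³.
q_ult = q·N_q + 0.5·γ·B·N_γ·s_γ
     = 40.04 × 14.7 + 0.5 × 13.814 × 3.3 × 11.2 × 0.8
     = 588.59 + 204.22 = 792.81 kPa.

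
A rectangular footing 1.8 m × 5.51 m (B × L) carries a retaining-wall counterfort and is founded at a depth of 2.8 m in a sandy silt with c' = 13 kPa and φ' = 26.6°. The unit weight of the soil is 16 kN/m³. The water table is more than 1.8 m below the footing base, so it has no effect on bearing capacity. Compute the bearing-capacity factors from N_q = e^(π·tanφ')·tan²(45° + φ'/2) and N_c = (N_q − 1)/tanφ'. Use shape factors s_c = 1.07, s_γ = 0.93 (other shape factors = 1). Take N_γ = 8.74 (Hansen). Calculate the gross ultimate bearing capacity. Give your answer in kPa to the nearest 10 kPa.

q_ult ≈ 1010 kPa

tan26.6° = 0.5008, so N_q = e^(π×0.5008)·tan²(58.3°) = 4.822 × 2.622 = 12.64.
N_c = (12.64 − 1)/tan26.6° = 23.25.
Overburden at base level: q = 16 × 2.8 = 44.8 kPa.
Cohesion term c·N_c·s_c = 13 × 23.247 × 1.07 = 323.37 kPa; surcharge term q·N_q = 44.8 × 12.641 = 566.34 kPa; self-weight term 0.5·γ·B·N_γ·s_γ = 0.5 × 16 × 1.8 × 8.74 × 0.93 = 117.05 kPa.
q_ult = 323.37 + 566.34 + 117.05 = 1006.8 kPa.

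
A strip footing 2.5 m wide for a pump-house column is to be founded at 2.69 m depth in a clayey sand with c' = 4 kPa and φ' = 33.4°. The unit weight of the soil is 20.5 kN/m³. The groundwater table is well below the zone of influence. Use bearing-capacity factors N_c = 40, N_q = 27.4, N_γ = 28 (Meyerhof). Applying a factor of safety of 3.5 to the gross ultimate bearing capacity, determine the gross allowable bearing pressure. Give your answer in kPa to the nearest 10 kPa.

q = γ·D_f = 20.5 × 2.69 = 55.145 kPa.
c·N_c = 4 × 40 = 160 kPa
q·N_q = 55.145 × 27.4 = 1511 kPa
0.5·γ·B·N_γ = 0.5 × 20.5 × 2.5 × 28 = 717.5 kPa
q_ult = 160 + 1511 + 717.5 = 2388.5 kPa.
q_all = q_ult / FS = 2388.5 / 3.5 = 682.42 kPa.

q_all ≈ 680 kPa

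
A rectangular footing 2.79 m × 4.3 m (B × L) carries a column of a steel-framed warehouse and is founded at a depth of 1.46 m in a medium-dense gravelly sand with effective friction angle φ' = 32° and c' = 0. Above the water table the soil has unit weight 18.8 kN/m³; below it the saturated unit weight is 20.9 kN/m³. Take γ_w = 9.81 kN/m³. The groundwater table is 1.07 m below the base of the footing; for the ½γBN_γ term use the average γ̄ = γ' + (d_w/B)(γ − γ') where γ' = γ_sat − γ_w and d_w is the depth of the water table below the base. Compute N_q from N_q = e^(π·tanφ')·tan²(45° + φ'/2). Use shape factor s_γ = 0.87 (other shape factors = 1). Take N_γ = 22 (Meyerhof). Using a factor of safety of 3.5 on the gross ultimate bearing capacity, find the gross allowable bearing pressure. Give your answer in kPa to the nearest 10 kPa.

N_q = e^(π·tan32°)·tan²(61°) = 23.18.
q = γ·D_f = 18.8 × 1.46 = 27.448 kPa.
γ' = 11.09 kN/m³; averaging over the depth B below the base, γ̄ = γ' + (d_w/B)(γ − γ') = 14.047 kN/m³.
q·N_q = 27.448 × 23.177 = 636.16 kPa
0.5·γ·B·N_γ·s_γ = 0.5 × 14.047 × 2.79 × 22 × 0.87 = 375.06 kPa
q_ult = 636.16 + 375.06 = 1011.2 kPa.
q_all = 1011.2 / 3.5 = 288.92 kPa.

q_all ≈ 290 kPa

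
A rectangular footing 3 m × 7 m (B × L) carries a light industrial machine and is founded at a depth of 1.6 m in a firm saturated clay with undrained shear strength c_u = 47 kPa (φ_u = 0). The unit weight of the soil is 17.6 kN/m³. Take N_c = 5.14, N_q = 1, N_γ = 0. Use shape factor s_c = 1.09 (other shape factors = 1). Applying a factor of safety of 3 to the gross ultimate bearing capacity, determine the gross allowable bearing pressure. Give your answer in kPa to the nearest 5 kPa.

q = γ·D_f = 17.6 × 1.6 = 28.16 kPa.
c·N_c·s_c = 47 × 5.14 × 1.09 = 263.32 kPa
q·N_q = 28.16 × 1 = 28.16 kPa
q_ult = 263.32 + 28.16 = 291.48 kPa.
q_all = q_ult / FS = 291.48 / 3 = 97.161 kPa.

q_all ≈ 95 kPa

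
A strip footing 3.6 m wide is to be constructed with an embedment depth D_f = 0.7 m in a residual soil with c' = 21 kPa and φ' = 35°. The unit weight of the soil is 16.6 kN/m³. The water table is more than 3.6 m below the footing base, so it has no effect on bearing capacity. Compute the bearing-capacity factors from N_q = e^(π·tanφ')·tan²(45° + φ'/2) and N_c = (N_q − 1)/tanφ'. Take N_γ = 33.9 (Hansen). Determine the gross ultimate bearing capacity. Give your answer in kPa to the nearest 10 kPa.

tan35° = 0.7002, so N_q = e^(π×0.7002)·tan²(62.5°) = 9.023 × 3.69 = 33.3.
N_c = (33.3 − 1)/tan35° = 46.12.
Overburden at base level: q = 16.6 × 0.7 = 11.62 kPa.
Cohesion term c·N_c = 21 × 46.124 = 968.6 kPa; surcharge term q·N_q = 11.62 × 33.296 = 386.9 kPa; self-weight term 0.5·γ·B·N_γ = 0.5 × 16.6 × 3.6 × 33.9 = 1012.9 kPa.
q_ult = 968.6 + 386.9 + 1012.9 = 2368.4 kPa.

q_ult ≈ 2370 kPa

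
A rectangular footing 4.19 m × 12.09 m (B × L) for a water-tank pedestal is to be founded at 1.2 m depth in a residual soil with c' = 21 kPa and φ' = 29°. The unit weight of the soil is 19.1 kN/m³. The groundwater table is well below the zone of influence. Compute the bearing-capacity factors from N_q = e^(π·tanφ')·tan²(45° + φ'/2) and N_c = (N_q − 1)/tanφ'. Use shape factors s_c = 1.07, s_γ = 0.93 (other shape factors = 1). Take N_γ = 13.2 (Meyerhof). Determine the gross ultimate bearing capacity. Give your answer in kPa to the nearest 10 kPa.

tan29° = 0.5543, so N_q = e^(π×0.5543)·tan²(59.5°) = 5.705 × 2.882 = 16.44.
N_c = (16.44 − 1)/tan29° = 27.86.
q = γ·D_f = 19.1 × 1.2 = 22.92 kPa.
c·N_c·s_c = 21 × 27.86 × 1.07 = 626.02 kPa
q·N_q = 22.92 × 16.443 = 376.88 kPa
0.5·γ·B·N_γ·s_γ = 0.5 × 19.1 × 4.19 × 13.2 × 0.93 = 491.22 kPa
q_ult = 626.02 + 376.88 + 491.22 = 1494.1 kPa.

q_ult ≈ 1490 kPa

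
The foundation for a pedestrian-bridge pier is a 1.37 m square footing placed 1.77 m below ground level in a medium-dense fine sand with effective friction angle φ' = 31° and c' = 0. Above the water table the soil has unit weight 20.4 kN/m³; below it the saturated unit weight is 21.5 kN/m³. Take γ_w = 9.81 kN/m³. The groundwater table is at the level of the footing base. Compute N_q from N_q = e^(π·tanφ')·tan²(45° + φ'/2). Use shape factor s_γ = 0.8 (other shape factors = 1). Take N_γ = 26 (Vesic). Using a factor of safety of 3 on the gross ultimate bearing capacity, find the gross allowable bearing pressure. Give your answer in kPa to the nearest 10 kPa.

q_all ≈ 300 kPa

N_q = e^(π·tan31°)·tan²(60.5°) = 20.63.
Effective surcharge at the founding depth q = γ·D_f = 20.4 × 1.77 = 36.108 kPa.
The water table coincides with the base, so in the self-weight term γ → γ' = 11.69 kN/m³.
q_ult = q·N_q + 0.5·γ·B·N_γ·s_γ
     = 36.108 × 20.631 + 0.5 × 11.69 × 1.37 × 26 × 0.8
     = 744.94 + 166.56 = 911.5 kPa.
q_all = 911.5 / 3 = 303.83 kPa.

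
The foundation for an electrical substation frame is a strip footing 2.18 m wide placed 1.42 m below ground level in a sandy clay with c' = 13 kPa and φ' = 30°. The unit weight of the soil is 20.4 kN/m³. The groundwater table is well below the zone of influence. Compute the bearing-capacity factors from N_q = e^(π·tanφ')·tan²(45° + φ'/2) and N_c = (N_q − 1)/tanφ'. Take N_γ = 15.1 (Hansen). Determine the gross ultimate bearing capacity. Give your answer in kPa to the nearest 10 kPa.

tan30° = 0.5774, so N_q = e^(π×0.5774)·tan²(60°) = 6.134 × 3.0 = 18.4.
N_c = (18.4 − 1)/tan30° = 30.14.
Effective surcharge at the founding depth q = γ·D_f = 20.4 × 1.42 = 28.968 kPa.
q_ult = c·N_c + q·N_q + 0.5·γ·B·N_γ
     = 13 × 30.14 + 28.968 × 18.401 + 0.5 × 20.4 × 2.18 × 15.1
     = 391.82 + 533.04 + 335.76 = 1260.6 kPa.

q_ult ≈ 1260 kPa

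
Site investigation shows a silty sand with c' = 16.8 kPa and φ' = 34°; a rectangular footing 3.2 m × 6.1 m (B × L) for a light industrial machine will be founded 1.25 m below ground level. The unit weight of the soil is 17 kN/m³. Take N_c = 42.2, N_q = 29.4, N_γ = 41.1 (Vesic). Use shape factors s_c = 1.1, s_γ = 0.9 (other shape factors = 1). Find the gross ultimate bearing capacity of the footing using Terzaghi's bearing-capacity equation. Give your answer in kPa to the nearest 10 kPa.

q_ult ≈ 2410 kPa

Effective surcharge at the founding depth q = γ·D_f = 17 × 1.25 = 21.25 kPa.
q_ult = c·N_c·s_c + q·N_q + 0.5·γ·B·N_γ·s_γ
     = 16.8 × 42.2 × 1.1 + 21.25 × 29.4 + 0.5 × 17 × 3.2 × 41.1 × 0.9
     = 779.86 + 624.75 + 1006.1 = 2410.7 kPa.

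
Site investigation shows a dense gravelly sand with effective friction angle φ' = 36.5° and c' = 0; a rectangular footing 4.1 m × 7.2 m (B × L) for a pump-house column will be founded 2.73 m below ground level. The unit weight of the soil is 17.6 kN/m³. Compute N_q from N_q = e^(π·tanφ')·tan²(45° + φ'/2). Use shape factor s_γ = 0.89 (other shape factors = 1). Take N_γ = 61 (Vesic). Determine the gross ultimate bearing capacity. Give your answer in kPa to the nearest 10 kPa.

tan36.5° = 0.74, so N_q = e^(π×0.74)·tan²(63.25°) = 10.223 × 3.936 = 40.24.
Effective surcharge at the founding depth q = γ·D_f = 17.6 × 2.73 = 48.048 kPa.
q_ult = q·N_q + 0.5·γ·B·N_γ·s_γ
     = 48.048 × 40.24 + 0.5 × 17.6 × 4.1 × 61 × 0.89
     = 1933.4 + 1958.8 = 3892.2 kPa.

q_ult ≈ 3890 kPa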